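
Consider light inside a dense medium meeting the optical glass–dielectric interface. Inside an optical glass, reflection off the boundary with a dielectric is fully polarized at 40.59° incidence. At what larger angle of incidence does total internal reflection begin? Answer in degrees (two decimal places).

n₂/n₁ = tan 40.59° = 0.8568; the critical angle satisfies sin θ_c = n₂/n₁.
θ_c = arcsin(0.8568) = 58.96°.

θ_c ≈ 58.96°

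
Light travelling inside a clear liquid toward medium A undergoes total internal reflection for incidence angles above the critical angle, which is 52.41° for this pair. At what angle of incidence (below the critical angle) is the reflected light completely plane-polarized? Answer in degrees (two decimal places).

sin θ_c = n₂/n₁, so n₂/n₁ = sin 52.41° = 0.7924.
Brewster: tan θ_B = n₂/n₁ = 0.7924.
θ_B = arctan(0.7924) = 38.39°.

θ_B ≈ 38.39°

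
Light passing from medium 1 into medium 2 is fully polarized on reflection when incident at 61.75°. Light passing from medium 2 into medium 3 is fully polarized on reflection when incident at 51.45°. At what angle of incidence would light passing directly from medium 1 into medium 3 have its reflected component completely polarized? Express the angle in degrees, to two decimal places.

tan θ_B(1→2) = n₂/n₁ = tan 61.75° = 1.8611.
tan θ_B(2→3) = n₃/n₂ = tan 51.45° = 1.2549.
So n₃/n₁ = (n₂/n₁)(n₃/n₂) = 1.8611 × 1.2549 = 2.3355.
θ_B(1→3) = arctan(2.3355) = 66.82°.

θ_B ≈ 66.82°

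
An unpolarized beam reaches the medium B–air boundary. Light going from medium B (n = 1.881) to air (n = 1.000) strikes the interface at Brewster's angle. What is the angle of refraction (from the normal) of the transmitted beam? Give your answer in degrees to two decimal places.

θ_t ≈ 62.00°

tan θ_B = n₂/n₁ = 1.000/1.881 = 0.5316, so θ_B = 28.00°.
Since θ_B + θ_t = 90° at Brewster incidence, θ_t = 90° − 28.00° = 62.00°.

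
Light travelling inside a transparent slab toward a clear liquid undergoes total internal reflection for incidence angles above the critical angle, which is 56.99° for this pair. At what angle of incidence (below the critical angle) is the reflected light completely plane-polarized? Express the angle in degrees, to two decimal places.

θ_B ≈ 39.98°

At the critical angle sin θ_c = n₂/n₁, giving n₂/n₁ = sin 56.99° = 0.8386.
Then tan θ_B = n₂/n₁ = 0.8386, so θ_B = arctan 0.8386 = 39.98°.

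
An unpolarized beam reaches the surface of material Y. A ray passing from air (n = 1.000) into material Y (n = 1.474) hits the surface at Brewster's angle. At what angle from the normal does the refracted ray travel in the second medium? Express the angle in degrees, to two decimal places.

θ_t ≈ 34.15°

First find Brewster's angle: tan θ_B = 1.474/1.000 = 1.4740, giving θ_B = 55.85°.
Since θ_B + θ_t = 90° at Brewster incidence, θ_t = 90° − 55.85° = 34.15°.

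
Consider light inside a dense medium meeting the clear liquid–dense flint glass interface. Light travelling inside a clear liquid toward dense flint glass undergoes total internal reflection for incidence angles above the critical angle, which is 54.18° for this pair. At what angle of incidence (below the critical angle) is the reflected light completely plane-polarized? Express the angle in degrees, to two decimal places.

At the critical angle sin θ_c = n₂/n₁, giving n₂/n₁ = sin 54.18° = 0.8109.
Then tan θ_B = n₂/n₁ = 0.8109, so θ_B = arctan 0.8109 = 39.04°.

θ_B ≈ 39.04°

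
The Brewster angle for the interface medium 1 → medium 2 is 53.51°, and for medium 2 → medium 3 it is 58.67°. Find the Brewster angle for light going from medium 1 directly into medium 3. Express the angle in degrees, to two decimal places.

tan θ_B(1→2) = n₂/n₁ = tan 53.51° = 1.3519.
tan θ_B(2→3) = n₃/n₂ = tan 58.67° = 1.6428.
Multiplying, n₃/n₁ = 1.3519 × 1.6428 = 2.2209, and θ_B(1→3) = arctan 2.2209 = 65.76°.

θ_B ≈ 65.76°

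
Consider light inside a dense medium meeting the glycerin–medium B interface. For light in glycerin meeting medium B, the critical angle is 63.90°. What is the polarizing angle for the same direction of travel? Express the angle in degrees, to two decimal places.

θ_B ≈ 41.92°

n₂/n₁ = sin θ_c = sin 63.90° = 0.8980.
tan θ_B equals the same ratio, so θ_B = arctan(0.8980) = 41.92°.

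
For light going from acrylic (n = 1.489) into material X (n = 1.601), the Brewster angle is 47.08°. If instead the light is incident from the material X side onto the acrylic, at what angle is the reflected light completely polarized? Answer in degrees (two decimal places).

θ_B' ≈ 42.92°

The two Brewster angles are complementary: θ_B' = 90° − θ_B = 90° − 47.08° = 42.92°.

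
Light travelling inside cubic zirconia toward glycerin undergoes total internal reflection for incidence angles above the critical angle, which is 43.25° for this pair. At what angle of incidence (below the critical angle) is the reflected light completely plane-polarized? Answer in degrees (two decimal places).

sin θ_c = n₂/n₁, so n₂/n₁ = sin 43.25° = 0.6852.
Brewster: tan θ_B = n₂/n₁ = 0.6852.
θ_B = arctan(0.6852) = 34.42°.

θ_B ≈ 34.42°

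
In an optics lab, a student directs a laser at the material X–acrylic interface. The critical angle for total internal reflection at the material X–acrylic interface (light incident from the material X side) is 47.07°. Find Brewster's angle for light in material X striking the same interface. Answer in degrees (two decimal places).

n₂/n₁ = sin θ_c = sin 47.07° = 0.7322.
tan θ_B equals the same ratio, so θ_B = arctan(0.7322) = 36.21°.

θ_B ≈ 36.21°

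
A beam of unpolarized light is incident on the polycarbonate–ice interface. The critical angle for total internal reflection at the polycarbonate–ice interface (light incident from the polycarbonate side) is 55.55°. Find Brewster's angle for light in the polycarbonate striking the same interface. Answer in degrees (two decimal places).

At the critical angle sin θ_c = n₂/n₁, giving n₂/n₁ = sin 55.55° = 0.8246.
Then tan θ_B = n₂/n₁ = 0.8246, so θ_B = arctan 0.8246 = 39.51°.

θ_B ≈ 39.51°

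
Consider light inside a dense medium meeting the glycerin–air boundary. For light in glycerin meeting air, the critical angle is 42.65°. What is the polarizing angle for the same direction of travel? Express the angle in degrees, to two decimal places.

θ_B ≈ 34.12°

sin θ_c = n₂/n₁, so n₂/n₁ = sin 42.65° = 0.6775.
Brewster: tan θ_B = n₂/n₁ = 0.6775.
θ_B = arctan(0.6775) = 34.12°.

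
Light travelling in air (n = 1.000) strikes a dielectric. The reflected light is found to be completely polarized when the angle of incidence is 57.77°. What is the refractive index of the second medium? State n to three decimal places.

n ≈ 1.586

At the Brewster angle, tan θ_B = n₂/n₁ with n₁ on the incident side (air) and n₂ on the transmitted side (a dielectric).
n₂ = n₁ tan θ_B = 1.000 × tan 57.77° = 1.586.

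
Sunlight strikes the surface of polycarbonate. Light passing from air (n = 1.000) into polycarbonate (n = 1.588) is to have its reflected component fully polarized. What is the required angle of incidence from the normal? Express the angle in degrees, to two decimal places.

θ_B ≈ 57.80°

tan θ_B = n₂/n₁ = 1.588/1.000 = 1.5880.
θ_B = arctan(1.5880) = 57.80°.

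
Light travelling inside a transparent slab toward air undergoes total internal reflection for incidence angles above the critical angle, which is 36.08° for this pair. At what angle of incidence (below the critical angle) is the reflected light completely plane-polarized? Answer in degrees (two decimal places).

θ_B ≈ 30.49°

At the critical angle sin θ_c = n₂/n₁, giving n₂/n₁ = sin 36.08° = 0.5889.
Then tan θ_B = n₂/n₁ = 0.5889, so θ_B = arctan 0.5889 = 30.49°.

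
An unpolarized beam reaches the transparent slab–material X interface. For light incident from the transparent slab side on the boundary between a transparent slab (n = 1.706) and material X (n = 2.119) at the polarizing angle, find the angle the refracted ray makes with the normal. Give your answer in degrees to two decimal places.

θ_t ≈ 38.84°

θ_B = arctan(n₂/n₁) = arctan(2.119/1.706) = 51.16°.
The refracted ray is perpendicular to the reflected ray, so θ_t = 90° − θ_B = 38.84°.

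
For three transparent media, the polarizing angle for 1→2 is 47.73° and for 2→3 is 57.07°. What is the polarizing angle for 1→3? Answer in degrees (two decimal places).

θ_B ≈ 59.51°

n₂/n₁ = tan 47.73° = 1.1001 and n₃/n₂ = tan 57.07° = 1.5440.
So n₃/n₁ = (n₂/n₁)(n₃/n₂) = 1.1001 × 1.5440 = 1.6986.
θ_B(1→3) = arctan(1.6986) = 59.51°.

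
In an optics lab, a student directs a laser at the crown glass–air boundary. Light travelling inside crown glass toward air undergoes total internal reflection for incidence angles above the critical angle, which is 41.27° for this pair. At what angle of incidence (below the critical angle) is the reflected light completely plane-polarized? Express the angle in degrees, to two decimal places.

At the critical angle sin θ_c = n₂/n₁, giving n₂/n₁ = sin 41.27° = 0.6596.
Then tan θ_B = n₂/n₁ = 0.6596, so θ_B = arctan 0.6596 = 33.41°.

θ_B ≈ 33.41°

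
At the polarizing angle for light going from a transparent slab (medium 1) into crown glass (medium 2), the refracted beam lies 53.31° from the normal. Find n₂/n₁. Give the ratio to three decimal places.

At Brewster incidence θ_B = 90° − θ_t = 90° − 53.31° = 36.69°.
Then n₂/n₁ = tan θ_B = tan 36.69° = 0.745.

n₂/n₁ ≈ 0.745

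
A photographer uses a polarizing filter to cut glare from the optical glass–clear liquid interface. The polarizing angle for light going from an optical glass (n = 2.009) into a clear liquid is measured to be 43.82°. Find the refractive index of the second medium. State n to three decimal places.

n ≈ 1.928

At the polarizing angle, tan θ_B = n₂/n₁ with n₁ on the incident side (an optical glass) and n₂ on the transmitted side (a clear liquid).
n₂ = n₁ tan θ_B = 2.009 × tan 43.82° = 1.928.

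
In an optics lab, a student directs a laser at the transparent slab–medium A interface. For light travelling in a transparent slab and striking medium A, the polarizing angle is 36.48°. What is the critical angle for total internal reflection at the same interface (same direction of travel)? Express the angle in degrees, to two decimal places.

θ_c ≈ 47.68°

tan θ_B = n₂/n₁ = tan 36.48° = 0.7394.
Total internal reflection: sin θ_c = n₂/n₁ = 0.7394.
θ_c = arcsin(0.7394) = 47.68°.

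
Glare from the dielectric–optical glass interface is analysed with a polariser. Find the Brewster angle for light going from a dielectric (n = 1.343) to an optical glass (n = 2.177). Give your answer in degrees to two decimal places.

At Brewster's angle the reflected and refracted rays are perpendicular, which with Snell's law gives tan θ_B = n₂/n₁.
Brewster's condition: tan θ_B = n₂/n₁ = 2.177/1.343 = 1.6210.
So θ_B = arctan 1.6210 = 58.33°.

θ_B ≈ 58.33°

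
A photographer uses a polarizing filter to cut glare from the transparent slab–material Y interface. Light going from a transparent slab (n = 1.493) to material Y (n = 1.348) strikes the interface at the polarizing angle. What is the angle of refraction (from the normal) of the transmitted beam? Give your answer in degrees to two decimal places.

First find Brewster's angle: tan θ_B = 1.348/1.493 = 0.9029, giving θ_B = 42.08°.
Since θ_B + θ_t = 90° at Brewster incidence, θ_t = 90° − 42.08° = 47.92°.

θ_t ≈ 47.92°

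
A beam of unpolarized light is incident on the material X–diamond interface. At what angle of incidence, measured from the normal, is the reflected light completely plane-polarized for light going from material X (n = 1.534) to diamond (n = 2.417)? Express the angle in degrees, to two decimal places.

The reflected p-component vanishes when tan θ_B = n₂/n₁.
Here n₂/n₁ = 2.417/1.534 = 1.5756, and Brewster's law gives tan θ_B = n₂/n₁.
θ_B = arctan(1.5756) = 57.60°.

θ_B ≈ 57.60°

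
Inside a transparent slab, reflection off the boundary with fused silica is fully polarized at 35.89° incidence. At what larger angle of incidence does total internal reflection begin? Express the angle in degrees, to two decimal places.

θ_c ≈ 46.35°

tan θ_B = n₂/n₁ = tan 35.89° = 0.7236.
Total internal reflection: sin θ_c = n₂/n₁ = 0.7236.
θ_c = arcsin(0.7236) = 46.35°.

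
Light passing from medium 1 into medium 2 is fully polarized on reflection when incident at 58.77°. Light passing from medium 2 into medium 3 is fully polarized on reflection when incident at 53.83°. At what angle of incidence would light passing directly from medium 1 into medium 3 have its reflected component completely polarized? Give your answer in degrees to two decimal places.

θ_B ≈ 66.09°

Each Brewster angle gives a ratio: n₂/n₁ = tan 58.77° = 1.6492, n₃/n₂ = tan 53.83° = 1.3678.
So n₃/n₁ = (n₂/n₁)(n₃/n₂) = 1.6492 × 1.3678 = 2.2559.
θ_B(1→3) = arctan(2.2559) = 66.09°.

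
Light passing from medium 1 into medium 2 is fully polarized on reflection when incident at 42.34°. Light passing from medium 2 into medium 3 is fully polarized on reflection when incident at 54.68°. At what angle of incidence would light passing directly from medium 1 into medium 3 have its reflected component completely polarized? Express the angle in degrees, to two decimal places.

n₂/n₁ = tan 42.34° = 0.9112 and n₃/n₂ = tan 54.68° = 1.4113.
Multiplying, n₃/n₁ = 0.9112 × 1.4113 = 1.2860, and θ_B(1→3) = arctan 1.2860 = 52.13°.

θ_B ≈ 52.13°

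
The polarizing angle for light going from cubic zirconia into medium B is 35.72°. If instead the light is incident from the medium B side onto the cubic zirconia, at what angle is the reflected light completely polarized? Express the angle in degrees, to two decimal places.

The two Brewster angles are complementary: θ_B' = 90° − θ_B = 90° − 35.72° = 54.28°.

θ_B' ≈ 54.28°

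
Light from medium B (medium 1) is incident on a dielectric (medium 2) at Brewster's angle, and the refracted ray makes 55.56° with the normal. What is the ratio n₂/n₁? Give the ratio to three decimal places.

n₂/n₁ ≈ 0.686

At Brewster incidence θ_B = 90° − θ_t = 90° − 55.56° = 34.44°.
Then n₂/n₁ = tan θ_B = tan 34.44° = 0.686.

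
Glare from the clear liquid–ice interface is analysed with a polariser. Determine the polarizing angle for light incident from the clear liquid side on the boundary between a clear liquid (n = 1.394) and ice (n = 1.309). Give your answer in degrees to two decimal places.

θ_B ≈ 43.20°

Here n₂/n₁ = 1.309/1.394 = 0.9390, and Brewster's law gives tan θ_B = n₂/n₁. Taking the arctangent, θ_B = 43.20°.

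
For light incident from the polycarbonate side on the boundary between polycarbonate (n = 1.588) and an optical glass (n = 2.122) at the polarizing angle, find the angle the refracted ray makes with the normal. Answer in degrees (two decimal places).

tan θ_B = n₂/n₁ = 2.122/1.588 = 1.3363, so θ_B = 53.19°.
The refracted ray is perpendicular to the reflected ray, so θ_t = 90° − θ_B = 36.81°.

θ_t ≈ 36.81°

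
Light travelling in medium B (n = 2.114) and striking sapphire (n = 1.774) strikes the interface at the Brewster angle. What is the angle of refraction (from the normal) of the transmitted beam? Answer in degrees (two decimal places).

First find Brewster's angle: tan θ_B = 1.774/2.114 = 0.8392, giving θ_B = 40.00°.
The refracted ray is perpendicular to the reflected ray, so θ_t = 90° − θ_B = 50.00°.

θ_t ≈ 50.00°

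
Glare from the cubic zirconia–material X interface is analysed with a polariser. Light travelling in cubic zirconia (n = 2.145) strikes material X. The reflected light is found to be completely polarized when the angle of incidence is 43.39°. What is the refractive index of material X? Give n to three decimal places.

n ≈ 2.028

Brewster's law: tan θ_B = n₂/n₁ (light incident in cubic zirconia, refracted into material X).
n₂ = n₁ tan θ_B = 2.145 × tan 43.39° = 2.028.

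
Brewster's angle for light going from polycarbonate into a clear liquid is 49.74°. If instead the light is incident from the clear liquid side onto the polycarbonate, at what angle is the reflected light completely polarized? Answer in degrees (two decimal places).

θ_B' ≈ 40.26°

The two Brewster angles are complementary: θ_B' = 90° − θ_B = 90° − 49.74° = 40.26°.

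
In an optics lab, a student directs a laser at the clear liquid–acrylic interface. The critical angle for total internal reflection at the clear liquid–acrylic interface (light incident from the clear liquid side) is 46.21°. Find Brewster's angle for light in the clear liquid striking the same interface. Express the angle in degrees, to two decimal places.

sin θ_c = n₂/n₁, so n₂/n₁ = sin 46.21° = 0.7219.
Brewster: tan θ_B = n₂/n₁ = 0.7219.
θ_B = arctan(0.7219) = 35.82°.

θ_B ≈ 35.82°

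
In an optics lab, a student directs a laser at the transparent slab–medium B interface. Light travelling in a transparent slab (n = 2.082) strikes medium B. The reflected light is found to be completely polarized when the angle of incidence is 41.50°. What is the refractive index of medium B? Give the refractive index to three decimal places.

n ≈ 1.842

At the polarizing angle, tan θ_B = n₂/n₁ with n₁ on the incident side (a transparent slab) and n₂ on the transmitted side (medium B).
n₂ = n₁ tan θ_B = 2.082 × tan 41.50° = 1.842.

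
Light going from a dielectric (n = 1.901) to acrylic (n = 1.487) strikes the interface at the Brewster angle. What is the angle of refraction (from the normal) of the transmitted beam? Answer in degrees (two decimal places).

θ_t ≈ 51.97°

tan θ_B = n₂/n₁ = 1.487/1.901 = 0.7822, so θ_B = 38.03°.
The refracted ray is perpendicular to the reflected ray, so θ_t = 90° − θ_B = 51.97°.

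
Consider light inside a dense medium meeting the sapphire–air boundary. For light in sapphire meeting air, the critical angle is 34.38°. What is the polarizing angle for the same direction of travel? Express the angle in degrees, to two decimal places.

n₂/n₁ = sin θ_c = sin 34.38° = 0.5647.
tan θ_B equals the same ratio, so θ_B = arctan(0.5647) = 29.45°.

θ_B ≈ 29.45°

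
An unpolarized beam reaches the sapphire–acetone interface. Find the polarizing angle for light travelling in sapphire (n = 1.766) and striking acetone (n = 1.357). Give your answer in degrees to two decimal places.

θ_B ≈ 37.54°

Brewster's condition: tan θ_B = n₂/n₁ = 1.357/1.766 = 0.7684.
θ_B = arctan(0.7684) = 37.54°.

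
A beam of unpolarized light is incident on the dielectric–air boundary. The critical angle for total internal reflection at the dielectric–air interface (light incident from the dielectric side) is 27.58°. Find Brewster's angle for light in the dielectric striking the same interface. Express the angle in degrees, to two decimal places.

θ_B ≈ 24.84°

At the critical angle sin θ_c = n₂/n₁, giving n₂/n₁ = sin 27.58° = 0.4630.
Then tan θ_B = n₂/n₁ = 0.4630, so θ_B = arctan 0.4630 = 24.84°.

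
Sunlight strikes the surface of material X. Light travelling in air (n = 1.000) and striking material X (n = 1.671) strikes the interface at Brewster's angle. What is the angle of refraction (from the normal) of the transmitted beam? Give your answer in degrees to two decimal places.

θ_t ≈ 30.90°

First find Brewster's angle: tan θ_B = 1.671/1.000 = 1.6710, giving θ_B = 59.10°.
At Brewster's angle the reflected and refracted rays are perpendicular, so θ_t = 90° − θ_B = 90° − 59.10° = 30.90°.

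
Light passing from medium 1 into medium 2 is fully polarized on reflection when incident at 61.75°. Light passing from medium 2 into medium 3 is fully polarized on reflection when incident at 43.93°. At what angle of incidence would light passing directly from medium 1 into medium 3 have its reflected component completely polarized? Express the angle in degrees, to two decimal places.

tan θ_B(1→2) = n₂/n₁ = tan 61.75° = 1.8611.
tan θ_B(2→3) = n₃/n₂ = tan 43.93° = 0.9633.
Multiplying, n₃/n₁ = 1.8611 × 0.9633 = 1.7928, and θ_B(1→3) = arctan 1.7928 = 60.85°.

θ_B ≈ 60.85°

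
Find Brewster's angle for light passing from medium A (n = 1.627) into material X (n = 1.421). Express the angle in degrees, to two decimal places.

θ_B ≈ 41.13°

tan θ_B = n₂/n₁ = 1.421/1.627 = 0.8734.
θ_B = arctan(0.8734) = 41.13°.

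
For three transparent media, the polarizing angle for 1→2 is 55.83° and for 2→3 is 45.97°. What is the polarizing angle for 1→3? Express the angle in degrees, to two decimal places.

θ_B ≈ 56.73°

tan θ_B(1→2) = n₂/n₁ = tan 55.83° = 1.4731.
tan θ_B(2→3) = n₃/n₂ = tan 45.97° = 1.0344.
n₃/n₁ = 1.5239. Then tan θ_B(1→3) = n₃/n₁, so θ_B(1→3) = arctan(1.5239) = 56.73°.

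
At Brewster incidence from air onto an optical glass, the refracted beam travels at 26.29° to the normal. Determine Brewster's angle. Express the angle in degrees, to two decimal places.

θ_B ≈ 63.71°

Since the reflected and refracted rays are at right angles at the polarizing angle, θ_B + θ_t = 90°.
θ_B = 90° − 26.29° = 63.71°.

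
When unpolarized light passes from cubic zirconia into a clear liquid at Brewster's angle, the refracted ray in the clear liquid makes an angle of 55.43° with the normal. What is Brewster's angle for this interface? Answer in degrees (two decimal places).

θ_B ≈ 34.57°

Since the reflected and refracted rays are at right angles at the polarizing angle, θ_B + θ_t = 90°.
θ_B = 90° − 55.43° = 34.57°.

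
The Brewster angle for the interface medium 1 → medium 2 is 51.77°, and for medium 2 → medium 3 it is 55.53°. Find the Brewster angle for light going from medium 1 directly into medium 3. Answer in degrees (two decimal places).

θ_B ≈ 61.59°

tan θ_B(1→2) = n₂/n₁ = tan 51.77° = 1.2694.
tan θ_B(2→3) = n₃/n₂ = tan 55.53° = 1.4566.
So n₃/n₁ = (n₂/n₁)(n₃/n₂) = 1.2694 × 1.4566 = 1.8491.
θ_B(1→3) = arctan(1.8491) = 61.59°.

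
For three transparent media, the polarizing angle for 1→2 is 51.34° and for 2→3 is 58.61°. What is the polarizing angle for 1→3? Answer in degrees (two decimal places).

n₂/n₁ = tan 51.34° = 1.2500 and n₃/n₂ = tan 58.61° = 1.6389.
So n₃/n₁ = (n₂/n₁)(n₃/n₂) = 1.2500 × 1.6389 = 2.0486.
θ_B(1→3) = arctan(2.0486) = 63.98°.

θ_B ≈ 63.98°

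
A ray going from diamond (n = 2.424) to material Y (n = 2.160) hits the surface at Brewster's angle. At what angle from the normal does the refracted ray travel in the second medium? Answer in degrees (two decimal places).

θ_B = arctan(n₂/n₁) = arctan(2.160/2.424) = 41.70°.
The refracted ray is perpendicular to the reflected ray, so θ_t = 90° − θ_B = 48.30°.

θ_t ≈ 48.30°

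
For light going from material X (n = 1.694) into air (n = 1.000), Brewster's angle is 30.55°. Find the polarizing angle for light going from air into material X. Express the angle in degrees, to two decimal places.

θ_B' ≈ 59.45°

Reversing the direction swaps n₁ and n₂, so tan θ_B' = 1/tan θ_B and θ_B' = 90° − θ_B.
Hence θ_B' = 90° − 30.55° = 59.45°.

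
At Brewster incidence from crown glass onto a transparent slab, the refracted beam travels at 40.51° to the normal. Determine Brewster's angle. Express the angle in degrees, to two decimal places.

θ_B ≈ 49.49°

Brewster's condition makes the reflected and refracted beams perpendicular: θ_B + θ_t = 90°.
θ_B = 90° − 40.51° = 49.49°.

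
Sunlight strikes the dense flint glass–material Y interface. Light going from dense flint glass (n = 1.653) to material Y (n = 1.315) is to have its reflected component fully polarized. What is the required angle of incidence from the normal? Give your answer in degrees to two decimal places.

At Brewster's angle the reflected and refracted rays are perpendicular, which with Snell's law gives tan θ_B = n₂/n₁.
Brewster's condition: tan θ_B = n₂/n₁ = 1.315/1.653 = 0.7955.
θ_B = arctan(0.7955) = 38.50°.

θ_B ≈ 38.50°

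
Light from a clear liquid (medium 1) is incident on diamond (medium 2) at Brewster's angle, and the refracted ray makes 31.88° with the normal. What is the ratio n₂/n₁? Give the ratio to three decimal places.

θ_B + θ_t = 90°, so θ_B = 90° − 31.88° = 58.12°.
Then n₂/n₁ = tan θ_B = tan 58.12° = 1.608.

n₂/n₁ ≈ 1.608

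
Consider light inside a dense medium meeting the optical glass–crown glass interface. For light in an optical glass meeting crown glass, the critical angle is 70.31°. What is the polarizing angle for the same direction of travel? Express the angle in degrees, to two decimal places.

n₂/n₁ = sin θ_c = sin 70.31° = 0.9415.
tan θ_B equals the same ratio, so θ_B = arctan(0.9415) = 43.28°.

θ_B ≈ 43.28°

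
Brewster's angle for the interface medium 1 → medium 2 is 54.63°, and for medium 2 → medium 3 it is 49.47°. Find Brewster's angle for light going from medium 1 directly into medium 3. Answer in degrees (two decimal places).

θ_B ≈ 58.75°

n₂/n₁ = tan 54.63° = 1.4087 and n₃/n₂ = tan 49.47° = 1.1696.
So n₃/n₁ = (n₂/n₁)(n₃/n₂) = 1.4087 × 1.1696 = 1.6476.
θ_B(1→3) = arctan(1.6476) = 58.75°.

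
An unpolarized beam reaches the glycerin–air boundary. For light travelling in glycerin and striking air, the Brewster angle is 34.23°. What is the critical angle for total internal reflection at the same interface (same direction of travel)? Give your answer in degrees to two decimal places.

θ_c ≈ 42.87°

tan θ_B = n₂/n₁ = tan 34.23° = 0.6804.
Total internal reflection: sin θ_c = n₂/n₁ = 0.6804.
θ_c = arcsin(0.6804) = 42.87°.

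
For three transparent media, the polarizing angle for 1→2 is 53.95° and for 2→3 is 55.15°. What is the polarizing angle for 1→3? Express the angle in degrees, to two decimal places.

θ_B ≈ 63.12°

Each Brewster angle gives a ratio: n₂/n₁ = tan 53.95° = 1.3739, n₃/n₂ = tan 55.15° = 1.4361.
So n₃/n₁ = (n₂/n₁)(n₃/n₂) = 1.3739 × 1.4361 = 1.9730.
θ_B(1→3) = arctan(1.9730) = 63.12°.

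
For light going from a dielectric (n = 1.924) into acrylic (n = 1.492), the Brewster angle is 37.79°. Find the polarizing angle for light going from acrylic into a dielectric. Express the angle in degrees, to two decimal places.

θ_B' ≈ 52.21°

Reversing the direction swaps n₁ and n₂, so tan θ_B' = 1/tan θ_B and θ_B' = 90° − θ_B.
Hence θ_B' = 90° − 37.79° = 52.21°.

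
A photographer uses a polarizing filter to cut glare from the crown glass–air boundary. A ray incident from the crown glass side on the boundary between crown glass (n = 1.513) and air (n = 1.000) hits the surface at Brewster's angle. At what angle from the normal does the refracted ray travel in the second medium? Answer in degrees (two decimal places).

θ_t ≈ 56.54°

tan θ_B = n₂/n₁ = 1.000/1.513 = 0.6609, so θ_B = 33.46°.
The refracted ray is perpendicular to the reflected ray, so θ_t = 90° − θ_B = 56.54°.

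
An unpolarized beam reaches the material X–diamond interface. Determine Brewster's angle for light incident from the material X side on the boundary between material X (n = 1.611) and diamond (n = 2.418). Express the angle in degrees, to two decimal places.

θ_B ≈ 56.33°

The reflected p-component vanishes when tan θ_B = n₂/n₁.
Here n₂/n₁ = 2.418/1.611 = 1.5009, and Brewster's law gives tan θ_B = n₂/n₁. Taking the arctangent, θ_B = 56.33°.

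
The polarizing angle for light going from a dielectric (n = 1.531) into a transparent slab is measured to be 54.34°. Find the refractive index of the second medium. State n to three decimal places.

n ≈ 2.134

At the polarizing angle, tan θ_B = n₂/n₁ with n₁ on the incident side (a dielectric) and n₂ on the transmitted side (a transparent slab).
n₂ = n₁ tan θ_B = 1.531 × tan 54.34° = 2.134.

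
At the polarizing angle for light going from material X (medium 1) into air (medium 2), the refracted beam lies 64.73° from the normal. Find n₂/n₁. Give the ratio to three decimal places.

At Brewster incidence θ_B = 90° − θ_t = 90° − 64.73° = 25.27°.
tan θ_B = n₂/n₁, so n₂/n₁ = tan 25.27° = 0.472.

n₂/n₁ ≈ 0.472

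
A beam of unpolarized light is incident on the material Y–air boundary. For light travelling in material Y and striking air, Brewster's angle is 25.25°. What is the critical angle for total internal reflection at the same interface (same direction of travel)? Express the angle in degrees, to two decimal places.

θ_c ≈ 28.14°

From Brewster, n₂/n₁ = tan θ_B = tan 25.25° = 0.4716.
Then sin θ_c = n₂/n₁ = 0.4716, so θ_c = arcsin 0.4716 = 28.14°.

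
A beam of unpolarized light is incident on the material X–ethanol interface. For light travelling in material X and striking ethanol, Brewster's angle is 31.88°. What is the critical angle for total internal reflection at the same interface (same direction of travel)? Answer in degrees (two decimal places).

n₂/n₁ = tan 31.88° = 0.6220; the critical angle satisfies sin θ_c = n₂/n₁.
θ_c = arcsin(0.6220) = 38.46°.

θ_c ≈ 38.46°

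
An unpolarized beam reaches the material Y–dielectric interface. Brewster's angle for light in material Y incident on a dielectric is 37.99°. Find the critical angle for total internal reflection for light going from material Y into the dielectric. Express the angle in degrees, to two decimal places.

θ_c ≈ 51.35°

From Brewster, n₂/n₁ = tan θ_B = tan 37.99° = 0.7810.
Then sin θ_c = n₂/n₁ = 0.7810, so θ_c = arcsin 0.7810 = 51.35°.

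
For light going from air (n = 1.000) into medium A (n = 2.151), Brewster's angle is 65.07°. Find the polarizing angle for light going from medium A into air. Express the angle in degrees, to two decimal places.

The two Brewster angles are complementary: θ_B' = 90° − θ_B = 90° − 65.07° = 24.93°.

θ_B' ≈ 24.93°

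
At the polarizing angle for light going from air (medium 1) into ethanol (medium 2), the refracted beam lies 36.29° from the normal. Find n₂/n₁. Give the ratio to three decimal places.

At Brewster incidence θ_B = 90° − θ_t = 90° − 36.29° = 53.71°.
tan θ_B = n₂/n₁, so n₂/n₁ = tan 53.71° = 1.362.

n₂/n₁ ≈ 1.362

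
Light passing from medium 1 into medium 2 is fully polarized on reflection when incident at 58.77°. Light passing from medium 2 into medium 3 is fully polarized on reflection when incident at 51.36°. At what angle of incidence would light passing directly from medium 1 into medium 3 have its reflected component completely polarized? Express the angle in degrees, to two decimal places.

Each Brewster angle gives a ratio: n₂/n₁ = tan 58.77° = 1.6492, n₃/n₂ = tan 51.36° = 1.2509.
n₃/n₁ = 2.0630. Then tan θ_B(1→3) = n₃/n₁, so θ_B(1→3) = arctan(2.0630) = 64.14°.

θ_B ≈ 64.14°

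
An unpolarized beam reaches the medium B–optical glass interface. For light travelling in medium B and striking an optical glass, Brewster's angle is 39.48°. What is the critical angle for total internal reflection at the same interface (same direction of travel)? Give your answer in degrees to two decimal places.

From Brewster, n₂/n₁ = tan θ_B = tan 39.48° = 0.8238.
Then sin θ_c = n₂/n₁ = 0.8238, so θ_c = arcsin 0.8238 = 55.46°.

θ_c ≈ 55.46°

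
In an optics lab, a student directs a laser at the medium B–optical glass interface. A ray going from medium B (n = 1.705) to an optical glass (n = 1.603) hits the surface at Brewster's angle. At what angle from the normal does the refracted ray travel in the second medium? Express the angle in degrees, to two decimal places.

θ_t ≈ 46.77°

First find Brewster's angle: tan θ_B = 1.603/1.705 = 0.9402, giving θ_B = 43.23°.
The refracted ray is perpendicular to the reflected ray, so θ_t = 90° − θ_B = 46.77°.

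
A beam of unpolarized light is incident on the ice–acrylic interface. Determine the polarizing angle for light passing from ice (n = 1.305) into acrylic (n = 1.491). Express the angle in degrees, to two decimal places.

Brewster's condition: tan θ_B = n₂/n₁ = 1.491/1.305 = 1.1425. Taking the arctangent, θ_B = 48.81°.

θ_B ≈ 48.81°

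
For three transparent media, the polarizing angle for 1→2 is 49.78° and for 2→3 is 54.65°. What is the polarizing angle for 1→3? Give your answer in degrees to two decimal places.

θ_B ≈ 59.04°

tan θ_B(1→2) = n₂/n₁ = tan 49.78° = 1.1825.
tan θ_B(2→3) = n₃/n₂ = tan 54.65° = 1.4097.
So n₃/n₁ = (n₂/n₁)(n₃/n₂) = 1.1825 × 1.4097 = 1.6670.
θ_B(1→3) = arctan(1.6670) = 59.04°.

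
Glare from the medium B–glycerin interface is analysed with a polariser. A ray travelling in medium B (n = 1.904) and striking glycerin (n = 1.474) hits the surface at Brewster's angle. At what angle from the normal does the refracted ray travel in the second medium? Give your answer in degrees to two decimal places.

θ_t ≈ 52.25°

First find Brewster's angle: tan θ_B = 1.474/1.904 = 0.7742, giving θ_B = 37.75°.
At Brewster's angle the reflected and refracted rays are perpendicular, so θ_t = 90° − θ_B = 90° − 37.75° = 52.25°.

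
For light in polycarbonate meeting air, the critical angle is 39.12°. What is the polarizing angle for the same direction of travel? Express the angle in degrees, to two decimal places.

θ_B ≈ 32.25°

sin θ_c = n₂/n₁, so n₂/n₁ = sin 39.12° = 0.6309.
Brewster: tan θ_B = n₂/n₁ = 0.6309.
θ_B = arctan(0.6309) = 32.25°.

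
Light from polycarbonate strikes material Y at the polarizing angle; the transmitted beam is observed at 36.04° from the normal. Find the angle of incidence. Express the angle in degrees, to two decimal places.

At Brewster's angle the reflected and refracted rays are perpendicular, so θ_B + θ_t = 90°.
So θ_B = 90° − θ_t = 90° − 36.04° = 53.96°.

θ_B ≈ 53.96°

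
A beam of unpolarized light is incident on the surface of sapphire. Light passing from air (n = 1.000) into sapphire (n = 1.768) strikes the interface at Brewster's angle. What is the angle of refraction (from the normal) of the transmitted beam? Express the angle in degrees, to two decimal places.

θ_t ≈ 29.49°

tan θ_B = n₂/n₁ = 1.768/1.000 = 1.7680, so θ_B = 60.51°.
At Brewster's angle the reflected and refracted rays are perpendicular, so θ_t = 90° − θ_B = 90° − 60.51° = 29.49°.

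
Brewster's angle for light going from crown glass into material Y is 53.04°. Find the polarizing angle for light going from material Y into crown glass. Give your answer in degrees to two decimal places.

tan θ_B' = n₁/n₂ = 1/tan θ_B, so θ_B' = 90° − θ_B.
θ_B' = 90° − 53.04° = 36.96°.

θ_B' ≈ 36.96°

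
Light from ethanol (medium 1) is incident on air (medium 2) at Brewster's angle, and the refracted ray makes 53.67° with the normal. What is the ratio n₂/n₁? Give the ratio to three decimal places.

At Brewster incidence θ_B = 90° − θ_t = 90° − 53.67° = 36.33°.
Then n₂/n₁ = tan θ_B = tan 36.33° = 0.735.

n₂/n₁ ≈ 0.735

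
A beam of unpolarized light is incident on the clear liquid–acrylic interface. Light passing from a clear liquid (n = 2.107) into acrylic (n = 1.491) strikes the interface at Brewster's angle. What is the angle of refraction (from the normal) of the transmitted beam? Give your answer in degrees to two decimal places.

θ_t ≈ 54.72°

θ_B = arctan(n₂/n₁) = arctan(1.491/2.107) = 35.28°.
The refracted ray is perpendicular to the reflected ray, so θ_t = 90° − θ_B = 54.72°.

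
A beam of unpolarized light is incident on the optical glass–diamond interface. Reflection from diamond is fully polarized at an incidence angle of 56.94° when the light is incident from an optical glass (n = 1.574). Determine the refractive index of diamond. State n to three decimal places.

n ≈ 2.418

Brewster's law: tan θ_B = n₂/n₁ (light incident in an optical glass, refracted into diamond).
n₂ = n₁ tan θ_B = 1.574 × tan 56.94° = 2.418.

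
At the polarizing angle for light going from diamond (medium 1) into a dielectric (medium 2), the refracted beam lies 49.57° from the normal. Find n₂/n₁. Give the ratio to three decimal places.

θ_B + θ_t = 90°, so θ_B = 90° − 49.57° = 40.43°.
Then n₂/n₁ = tan θ_B = tan 40.43° = 0.852.

n₂/n₁ ≈ 0.852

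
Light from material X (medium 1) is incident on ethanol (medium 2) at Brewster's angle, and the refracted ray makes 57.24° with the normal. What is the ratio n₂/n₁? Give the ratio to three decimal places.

θ_B + θ_t = 90°, so θ_B = 90° − 57.24° = 32.76°.
tan θ_B = n₂/n₁, so n₂/n₁ = tan 32.76° = 0.643.

n₂/n₁ ≈ 0.643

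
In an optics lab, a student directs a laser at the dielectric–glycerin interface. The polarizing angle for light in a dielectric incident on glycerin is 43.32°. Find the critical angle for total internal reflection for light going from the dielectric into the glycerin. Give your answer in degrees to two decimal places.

n₂/n₁ = tan 43.32° = 0.9430; the critical angle satisfies sin θ_c = n₂/n₁.
θ_c = arcsin(0.9430) = 70.56°.

θ_c ≈ 70.56°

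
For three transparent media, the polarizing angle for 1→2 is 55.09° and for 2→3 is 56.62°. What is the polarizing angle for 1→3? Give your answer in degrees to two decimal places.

θ_B ≈ 65.31°

Each Brewster angle gives a ratio: n₂/n₁ = tan 55.09° = 1.4329, n₃/n₂ = tan 56.62° = 1.5177.
So n₃/n₁ = (n₂/n₁)(n₃/n₂) = 1.4329 × 1.5177 = 2.1748.
θ_B(1→3) = arctan(2.1748) = 65.31°.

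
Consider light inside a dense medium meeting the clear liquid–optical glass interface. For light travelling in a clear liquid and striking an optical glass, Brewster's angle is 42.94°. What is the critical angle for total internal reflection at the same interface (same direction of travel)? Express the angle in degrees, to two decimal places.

From Brewster, n₂/n₁ = tan θ_B = tan 42.94° = 0.9306.
Then sin θ_c = n₂/n₁ = 0.9306, so θ_c = arcsin 0.9306 = 68.52°.

θ_c ≈ 68.52°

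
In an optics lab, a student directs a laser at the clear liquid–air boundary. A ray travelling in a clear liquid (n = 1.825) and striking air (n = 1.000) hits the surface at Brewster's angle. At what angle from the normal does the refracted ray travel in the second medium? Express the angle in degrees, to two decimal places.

θ_B = arctan(n₂/n₁) = arctan(1.000/1.825) = 28.72°.
Since θ_B + θ_t = 90° at Brewster incidence, θ_t = 90° − 28.72° = 61.28°.

θ_t ≈ 61.28°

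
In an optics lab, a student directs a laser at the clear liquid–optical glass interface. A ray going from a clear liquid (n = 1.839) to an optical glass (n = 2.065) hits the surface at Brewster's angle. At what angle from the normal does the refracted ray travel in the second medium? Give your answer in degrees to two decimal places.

First find Brewster's angle: tan θ_B = 2.065/1.839 = 1.1229, giving θ_B = 48.31°.
Since θ_B + θ_t = 90° at Brewster incidence, θ_t = 90° − 48.31° = 41.69°.

θ_t ≈ 41.69°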